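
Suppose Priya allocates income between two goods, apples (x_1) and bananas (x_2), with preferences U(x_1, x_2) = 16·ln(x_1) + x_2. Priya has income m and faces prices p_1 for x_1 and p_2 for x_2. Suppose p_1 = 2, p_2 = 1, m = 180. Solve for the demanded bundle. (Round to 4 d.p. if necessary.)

x_1* = 8, x_2* = 164

MU_x_1 = 16/x_1, MU_x_2 = 1. Tangency: 16/x_1 = p_1/p_2.
So x_1*(p_1,p_2) = 16·p_2/p_1, independent of income; and x_2* = (m − 16·p_2)/p_2.
At the given prices: x_1* = 16·1/2 = 8, and x_2* = 164.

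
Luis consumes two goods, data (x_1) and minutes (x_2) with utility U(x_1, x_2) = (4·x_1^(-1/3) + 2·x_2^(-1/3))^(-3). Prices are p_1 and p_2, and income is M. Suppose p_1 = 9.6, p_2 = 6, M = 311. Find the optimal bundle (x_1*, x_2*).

x_1* = 21.192, x_2* = 17.9262

From the CES first-order condition, 2·(x_2/x_1)^(4/3) = p_1/p_2.
Solve for the ratio: x_2/x_1 = [(1/2)·p_1/p_2]^(0.75).
Substitute x_2 = (x_2/x_1)·x_1 into the budget: x_1* = M/(p_1 + p_2·(x_2/x_1)).
Numerically x_2/x_1 = 0.845897, so x_1* = 311/(9.6 + 6·0.845897) = 21.192 and x_2* = 0.845897·21.192 = 17.9262.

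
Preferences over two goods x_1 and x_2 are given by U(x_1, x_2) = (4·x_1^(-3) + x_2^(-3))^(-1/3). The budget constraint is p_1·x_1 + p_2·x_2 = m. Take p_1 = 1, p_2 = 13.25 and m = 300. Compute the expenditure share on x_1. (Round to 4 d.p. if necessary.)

Numerically x_2/x_1 = 0.370622, so x_1* = 300/(1 + 13.25·0.370622) = 50.7551 and x_2* = 0.370622·50.7551 = 18.8109.
Expenditure on x_1: 1·50.7551 = 50.7551; share = 0.1692.

share on x_1 = 0.1692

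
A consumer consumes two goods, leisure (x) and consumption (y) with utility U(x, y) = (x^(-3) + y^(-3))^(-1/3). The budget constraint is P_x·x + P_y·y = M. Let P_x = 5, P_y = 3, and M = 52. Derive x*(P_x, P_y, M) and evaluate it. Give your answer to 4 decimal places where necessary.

x* = 6.1841

Numerically y/x = 1.136219, so x* = 52/(5 + 3·1.136219) = 6.1841.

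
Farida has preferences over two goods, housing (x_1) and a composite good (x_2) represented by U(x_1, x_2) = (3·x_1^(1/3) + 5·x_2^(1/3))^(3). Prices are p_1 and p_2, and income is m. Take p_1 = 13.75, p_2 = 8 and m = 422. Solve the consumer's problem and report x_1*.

x_1* = 8.0325

Numerically x_2/x_1 = 4.84833, so x_1* = 422/(13.75 + 8·4.84833) = 8.0325.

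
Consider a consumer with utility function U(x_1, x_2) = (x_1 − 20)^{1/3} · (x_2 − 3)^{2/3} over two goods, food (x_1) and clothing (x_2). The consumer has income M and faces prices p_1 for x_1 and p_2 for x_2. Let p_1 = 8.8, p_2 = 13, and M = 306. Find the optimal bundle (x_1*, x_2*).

x_1* = 23.447, x_2* = 7.6667

After buying the subsistence bundle (20, 3), a share 1/3 of the remaining income goes to x_1: x_1* = 20 + 1/3·(M − 20p_1 − 3p_2)/p_1.
Discretionary income = 306 − 20·8.8 − 3·13 = 91; x_1* = 20 + 1/3·91/8.8 = 23.447; x_2* = 3 + 2/3·91/13 = 7.6667.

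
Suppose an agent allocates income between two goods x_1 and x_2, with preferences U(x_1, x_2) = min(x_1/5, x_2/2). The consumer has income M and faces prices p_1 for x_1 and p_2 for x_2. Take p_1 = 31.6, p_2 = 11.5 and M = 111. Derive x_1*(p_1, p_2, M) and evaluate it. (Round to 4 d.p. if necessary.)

x_1* = 3.0663

Demand: x_1*(p_1,p_2,M) = 5·M/(5·p_1 + 2·p_2), x_2* = 2·M/(5·p_1 + 2·p_2).
Here 5·31.6 + 2·11.5 = 181, giving x_1* = 3.0663.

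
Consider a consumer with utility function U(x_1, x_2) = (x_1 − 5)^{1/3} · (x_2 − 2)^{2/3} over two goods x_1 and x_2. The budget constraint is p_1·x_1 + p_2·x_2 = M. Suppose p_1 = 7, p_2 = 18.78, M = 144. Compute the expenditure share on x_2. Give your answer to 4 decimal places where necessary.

MRS = (1/2)·(x_2−2)/(x_1−5). Tangency with p_1/p_2 gives x_2−2 = 2·(p_1/p_2)·(x_1−5).
Substituting into the budget: x_1* = 5 + 1/3·(M − 5·p_1 − 2·p_2)/p_1, and x_2* = 2 + 2/3·(…)/p_2.
Discretionary income = 144 − 5·7 − 2·18.78 = 71.44; x_1* = 5 + 1/3·71.44/7 = 8.4019; x_2* = 2 + 2/3·71.44/18.78 = 4.536.
Expenditure on x_2: 18.78·4.536 = 85.1867; share = 0.5916.

share on x_2 = 0.5916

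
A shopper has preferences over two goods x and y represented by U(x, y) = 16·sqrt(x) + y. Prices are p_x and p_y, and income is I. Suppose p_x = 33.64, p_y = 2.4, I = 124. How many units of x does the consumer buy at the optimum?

x* = 0.3258

Set MRS = p_x/p_y: 8·x^(−1/2) = p_x/p_y.
Thus x* = (8·p_y/p_x)² — independent of I — with the rest of income spent on y.
Plugging in: x* = (8·2.4/33.64)² = 0.3258.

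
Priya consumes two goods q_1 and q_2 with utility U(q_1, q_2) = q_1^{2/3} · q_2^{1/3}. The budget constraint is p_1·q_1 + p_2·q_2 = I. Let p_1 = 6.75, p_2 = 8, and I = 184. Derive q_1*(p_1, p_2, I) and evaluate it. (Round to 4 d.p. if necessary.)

q_1* = 18.1728

Tangency: MRS = 2·q_2/q_1 = p_1/p_2.
Rearranging, p_2·q_2 = (1/2)·p_1·q_1. Substituting into the budget gives p_1·q_1·(1 + (1/2)) = I.
Demand: q_1*(p_1,p_2,I) = 2/3·I/p_1 and q_2* = 1/3·I/p_2.
At p_1=6.75, p_2=8, I=184: q_1* = 2/3·184/6.75 = 18.1728.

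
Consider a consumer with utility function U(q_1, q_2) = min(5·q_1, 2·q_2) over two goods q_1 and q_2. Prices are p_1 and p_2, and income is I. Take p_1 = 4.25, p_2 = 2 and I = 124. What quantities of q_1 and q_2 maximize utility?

With perfect complements, no substitution: consume in ratio q_1:q_2 = 2:5.
Budget: p_1·q_1 + p_2·(5/2)·q_1 = I, so (2·p_1 + 5·p_2)·q_1 = 2·I.
Demand: q_1*(p_1,p_2,I) = 2·I/(2·p_1 + 5·p_2), q_2* = 5·I/(2·p_1 + 5·p_2).
Here 2·4.25 + 5·2 = 18.5, giving q_1* = 13.4054 and q_2* = 33.5135.

q_1* = 13.4054, q_2* = 33.5135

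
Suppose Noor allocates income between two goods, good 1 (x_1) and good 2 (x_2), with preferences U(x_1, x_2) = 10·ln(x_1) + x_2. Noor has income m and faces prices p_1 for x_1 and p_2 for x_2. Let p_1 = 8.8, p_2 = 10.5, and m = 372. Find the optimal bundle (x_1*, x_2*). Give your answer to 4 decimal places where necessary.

x_1* = 11.9318, x_2* = 25.4286

Set MRS = p_1/p_2: (10/x_1)/1 = p_1/p_2.
So x_1*(p_1,p_2) = 10·p_2/p_1, independent of income; and x_2* = (m − 10·p_2)/p_2.
At the given prices: x_1* = 10·10.5/8.8 = 11.9318, and x_2* = 25.4286.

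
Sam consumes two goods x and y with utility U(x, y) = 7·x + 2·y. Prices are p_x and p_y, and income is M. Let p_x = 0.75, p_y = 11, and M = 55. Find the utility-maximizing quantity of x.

Linear utility — the consumer picks whichever good has higher MU/price: 7/0.75 = 9.3333 vs 2/11 = 0.1818.
x gives more utility per dollar, so spend all income on x: x* = M/p_x, y* = 0.
Numerically: x* = 73.3333, y* = 0.

x* = 73.3333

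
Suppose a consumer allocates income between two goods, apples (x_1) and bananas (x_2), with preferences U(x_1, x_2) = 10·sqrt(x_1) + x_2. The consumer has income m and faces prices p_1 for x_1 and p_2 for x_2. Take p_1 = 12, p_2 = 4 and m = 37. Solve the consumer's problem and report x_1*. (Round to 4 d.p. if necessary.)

x_1* = 2.7778

Set MRS = p_1/p_2: 5·x_1^(−1/2) = p_1/p_2.
Solve: √x_1 = 5·p_2/p_1, so x_1*(p_1,p_2) = (5·p_2/p_1)², and x_2* = (m − p_1·x_1*)/p_2.
Plugging in: x_1* = (5·4/12)² = 2.7778.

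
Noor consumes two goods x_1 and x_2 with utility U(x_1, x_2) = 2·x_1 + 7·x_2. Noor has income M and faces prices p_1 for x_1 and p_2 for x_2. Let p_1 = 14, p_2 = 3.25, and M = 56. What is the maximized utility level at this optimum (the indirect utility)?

V = 120.6154

Perfect substitutes: compare marginal utility per dollar. 2/p_1 vs 7/p_2 → 0.1429 vs 2.1538.
x_2 gives more utility per dollar, so spend all income on x_2: x_2* = M/p_2, x_1* = 0.
Numerically: x_1* = 0, x_2* = 17.2308.
Utility at the optimum: U(0, 17.2308) = 120.6154.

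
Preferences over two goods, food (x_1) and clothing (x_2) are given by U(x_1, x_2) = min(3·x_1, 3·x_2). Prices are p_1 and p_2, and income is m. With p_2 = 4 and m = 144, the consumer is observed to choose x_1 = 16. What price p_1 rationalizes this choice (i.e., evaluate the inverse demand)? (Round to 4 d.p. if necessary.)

With perfect complements, no substitution: consume in ratio x_1:x_2 = 3:3.
Budget: p_1·x_1 + p_2·x_1 = m, so (3·p_1 + 3·p_2)·x_1 = 3·m.
Demand: x_1*(p_1,p_2,m) = 3·m/(3·p_1 + 3·p_2), x_2* = 3·m/(3·p_1 + 3·p_2).
Set x_1* = 16 in the demand function and solve for p_1: p_1 = 5.

p_1 = 5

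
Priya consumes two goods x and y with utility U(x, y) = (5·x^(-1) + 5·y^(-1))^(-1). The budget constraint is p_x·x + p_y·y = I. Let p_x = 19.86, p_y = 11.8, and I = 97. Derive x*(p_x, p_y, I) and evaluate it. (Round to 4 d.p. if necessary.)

x* = 2.7582

From the CES first-order condition, (y/x)^(2) = p_x/p_y.
Solve for the ratio: y/x = [p_x/p_y]^(0.5).
Substitute y = (y/x)·x into the budget: x* = I/(p_x + p_y·(y/x)).
Numerically y/x = 1.297324, so x* = 97/(19.86 + 11.8·1.297324) = 2.7582.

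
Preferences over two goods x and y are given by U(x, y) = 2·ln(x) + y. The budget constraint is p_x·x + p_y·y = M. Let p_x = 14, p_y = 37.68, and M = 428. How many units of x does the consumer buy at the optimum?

MU_x = 2/x, MU_y = 1. Tangency: 2/x = p_x/p_y.
So x*(p_x,p_y) = 2·p_y/p_x, independent of income; and y* = (M − 2·p_y)/p_y.
At the given prices: x* = 2·37.68/14 = 5.3829.

x* = 5.3829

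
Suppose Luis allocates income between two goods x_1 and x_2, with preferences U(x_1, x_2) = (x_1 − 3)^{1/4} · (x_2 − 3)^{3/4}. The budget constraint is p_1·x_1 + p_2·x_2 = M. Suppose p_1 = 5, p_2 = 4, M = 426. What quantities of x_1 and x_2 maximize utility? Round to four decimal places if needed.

Let x_1' = x_1−3, x_2' = x_2−3. MRS = (1/3)·x_2'/x_1' = p_1/p_2.
After buying the subsistence bundle (3, 3), a share 0.25 of the remaining income goes to x_1: x_1* = 3 + 0.25·(M − 3p_1 − 3p_2)/p_1.
Discretionary income = 426 − 3·5 − 3·4 = 399; x_1* = 3 + 0.25·399/5 = 22.95; x_2* = 3 + 0.75·399/4 = 77.8125.

x_1* = 22.95, x_2* = 77.8125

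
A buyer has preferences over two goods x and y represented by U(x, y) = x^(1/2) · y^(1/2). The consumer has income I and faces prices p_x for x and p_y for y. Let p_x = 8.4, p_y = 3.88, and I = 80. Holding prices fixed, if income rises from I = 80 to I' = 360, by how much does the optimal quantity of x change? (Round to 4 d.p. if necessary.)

Δx* = 16.6667

Tangency: MRS = y/x = p_x/p_y.
So 0.5·p_y·y = 0.5·p_x·x; combined with the budget, a share 0.5 of income goes to x.
Demand: x*(p_x,p_y,I) = 0.5·I/p_x and y* = 0.5·I/p_y.
At p_x=8.4, p_y=3.88, I=80: x* = 0.5·80/8.4 = 4.7619.
At I' = 360: x* = 21.4286. Change: 21.4286 − 4.7619 = 16.6667.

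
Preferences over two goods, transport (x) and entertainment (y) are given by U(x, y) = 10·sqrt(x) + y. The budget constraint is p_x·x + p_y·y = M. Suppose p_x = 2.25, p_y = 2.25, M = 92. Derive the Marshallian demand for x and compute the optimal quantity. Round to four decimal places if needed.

Solve: √x = 5·p_y/p_x, so x*(p_x,p_y) = (5·p_y/p_x)², and y* = (M − p_x·x*)/p_y.
Plugging in: x* = (5·2.25/2.25)² = 25.

x* = 25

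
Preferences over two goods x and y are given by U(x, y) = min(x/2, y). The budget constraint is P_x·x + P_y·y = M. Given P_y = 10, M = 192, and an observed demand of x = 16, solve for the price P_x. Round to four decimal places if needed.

With perfect complements, no substitution: consume in ratio x:y = 2:1.
Budget: P_x·x + P_y·(1/2)·x = M, so (2·P_x + P_y)·x = 2·M.
Demand: x*(P_x,P_y,M) = 2·M/(2·P_x + P_y), y* = M/(2·P_x + P_y).
Set x* = 16 in the demand function and solve for P_x: P_x = 7.

P_x = 7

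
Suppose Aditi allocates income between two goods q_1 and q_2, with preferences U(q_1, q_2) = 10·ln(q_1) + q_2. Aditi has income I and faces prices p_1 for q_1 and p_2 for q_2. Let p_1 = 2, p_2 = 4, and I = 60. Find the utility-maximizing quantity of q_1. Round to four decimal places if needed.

q_1* = 20

At the given prices: q_1* = 10·4/2 = 20.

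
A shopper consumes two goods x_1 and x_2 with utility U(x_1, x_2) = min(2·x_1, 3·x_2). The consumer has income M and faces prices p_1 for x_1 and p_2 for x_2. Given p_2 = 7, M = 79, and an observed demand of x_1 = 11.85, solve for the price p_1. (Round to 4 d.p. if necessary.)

p_1 = 2

Leontief preferences: the optimum is at the kink where x_1/3 = x_2/2, i.e. x_2 = (2/3)·x_1.
Budget: p_1·x_1 + p_2·(2/3)·x_1 = M, so (3·p_1 + 2·p_2)·x_1 = 3·M.
Demand: x_1*(p_1,p_2,M) = 3·M/(3·p_1 + 2·p_2), x_2* = 2·M/(3·p_1 + 2·p_2).
Set x_1* = 11.85 in the demand function and solve for p_1: p_1 = 2.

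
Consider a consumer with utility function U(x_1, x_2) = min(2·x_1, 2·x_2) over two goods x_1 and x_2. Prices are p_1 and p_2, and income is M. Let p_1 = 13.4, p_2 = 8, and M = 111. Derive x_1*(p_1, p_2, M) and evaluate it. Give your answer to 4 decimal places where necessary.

x_1* = 5.1869

Leontief preferences: the optimum is at the kink where x_1/2 = x_2/2, i.e. x_2 = x_1.
Budget: p_1·x_1 + p_2·x_1 = M, so (2·p_1 + 2·p_2)·x_1 = 2·M.
Demand: x_1*(p_1,p_2,M) = 2·M/(2·p_1 + 2·p_2), x_2* = 2·M/(2·p_1 + 2·p_2).
Here 2·13.4 + 2·8 = 42.8, giving x_1* = 5.1869.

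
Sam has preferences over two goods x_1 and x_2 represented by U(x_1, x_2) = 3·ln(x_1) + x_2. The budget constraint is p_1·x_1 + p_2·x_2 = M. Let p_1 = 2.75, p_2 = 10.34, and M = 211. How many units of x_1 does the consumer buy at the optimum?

x_1* = 11.28

MU_x_1 = 3/x_1, MU_x_2 = 1. Tangency: 3/x_1 = p_1/p_2.
So x_1*(p_1,p_2) = 3·p_2/p_1, independent of income; and x_2* = (M − 3·p_2)/p_2.
At the given prices: x_1* = 3·10.34/2.75 = 11.28.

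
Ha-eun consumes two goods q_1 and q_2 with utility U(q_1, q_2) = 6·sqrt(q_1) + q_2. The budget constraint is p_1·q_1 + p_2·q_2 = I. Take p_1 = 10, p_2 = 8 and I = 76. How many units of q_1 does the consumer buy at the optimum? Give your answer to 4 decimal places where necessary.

Solve: √q_1 = 3·p_2/p_1, so q_1*(p_1,p_2) = (3·p_2/p_1)², and q_2* = (I − p_1·q_1*)/p_2.
Plugging in: q_1* = (3·8/10)² = 5.76.

q_1* = 5.76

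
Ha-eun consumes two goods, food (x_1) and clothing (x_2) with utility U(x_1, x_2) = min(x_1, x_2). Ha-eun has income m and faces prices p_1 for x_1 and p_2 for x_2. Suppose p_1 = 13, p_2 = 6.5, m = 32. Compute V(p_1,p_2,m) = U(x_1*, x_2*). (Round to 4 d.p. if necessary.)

With perfect complements, no substitution: consume in ratio x_1:x_2 = 1:1.
Budget: p_1·x_1 + p_2·x_1 = m, so (p_1 + p_2)·x_1 = m.
Demand: x_1*(p_1,p_2,m) = m/(p_1 + p_2), x_2* = m/(p_1 + p_2).
Here 13 + 6.5 = 19.5, giving x_1* = 1.641 and x_2* = 1.641.
Utility at the optimum: U(1.641, 1.641) = 1.641.

V = 1.641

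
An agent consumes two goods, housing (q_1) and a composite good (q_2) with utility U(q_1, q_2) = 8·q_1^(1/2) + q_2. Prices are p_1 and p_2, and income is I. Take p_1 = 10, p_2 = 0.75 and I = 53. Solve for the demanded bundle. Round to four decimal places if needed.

q_1* = 0.09, q_2* = 69.4667

Set MRS = p_1/p_2: 4·q_1^(−1/2) = p_1/p_2.
Solve: √q_1 = 4·p_2/p_1, so q_1*(p_1,p_2) = (4·p_2/p_1)², and q_2* = (I − p_1·q_1*)/p_2.
Plugging in: q_1* = (4·0.75/10)² = 0.09, q_2* = 69.4667.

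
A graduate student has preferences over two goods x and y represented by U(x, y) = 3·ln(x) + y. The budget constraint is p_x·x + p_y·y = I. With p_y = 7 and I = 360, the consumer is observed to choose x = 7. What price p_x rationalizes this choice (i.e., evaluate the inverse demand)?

Set MRS = p_x/p_y: (3/x)/1 = p_x/p_y.
So x*(p_x,p_y) = 3·p_y/p_x, independent of income; and y* = (I − 3·p_y)/p_y.
Set x* = 7 in the demand function and solve for p_x: p_x = 3.

p_x = 3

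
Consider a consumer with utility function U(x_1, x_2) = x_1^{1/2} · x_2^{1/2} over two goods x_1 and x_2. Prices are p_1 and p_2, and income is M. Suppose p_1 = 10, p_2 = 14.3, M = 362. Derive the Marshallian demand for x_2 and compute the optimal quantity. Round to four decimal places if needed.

x_2* = 12.6573

MU_x_1/MU_x_2 = (0.5·x_2)/(0.5·x_1); tangency sets this equal to p_1/p_2.
So 0.5·p_2·x_2 = 0.5·p_1·x_1; combined with the budget, a share 0.5 of income goes to x_1.
Demand: x_1*(p_1,p_2,M) = 0.5·M/p_1 and x_2* = 0.5·M/p_2.
At p_1=10, p_2=14.3, M=362: x_2* = 0.5·362/14.3 = 12.6573.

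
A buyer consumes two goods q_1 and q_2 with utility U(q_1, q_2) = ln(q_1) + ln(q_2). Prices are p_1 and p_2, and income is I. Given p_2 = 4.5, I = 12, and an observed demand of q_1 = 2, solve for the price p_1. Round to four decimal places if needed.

Tangency: MRS = q_2/q_1 = p_1/p_2.
So p_2·q_2 = p_1·q_1; combined with the budget, a share 0.5 of income goes to q_1.
Demand: q_1*(p_1,p_2,I) = 0.5·I/p_1 and q_2* = 0.5·I/p_2.
Set q_1* = 2 in the demand function and solve for p_1: p_1 = 3.

p_1 = 3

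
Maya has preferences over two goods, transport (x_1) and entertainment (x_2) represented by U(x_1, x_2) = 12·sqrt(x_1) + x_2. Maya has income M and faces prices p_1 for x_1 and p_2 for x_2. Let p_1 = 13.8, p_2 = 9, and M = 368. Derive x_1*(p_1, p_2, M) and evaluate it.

x_1* = 15.3119

MU_x_1 = 6/√x_1, MU_x_2 = 1. Tangency: 6/√x_1 = p_1/p_2.
Solve: √x_1 = 6·p_2/p_1, so x_1*(p_1,p_2) = (6·p_2/p_1)², and x_2* = (M − p_1·x_1*)/p_2.
Plugging in: x_1* = (6·9/13.8)² = 15.3119.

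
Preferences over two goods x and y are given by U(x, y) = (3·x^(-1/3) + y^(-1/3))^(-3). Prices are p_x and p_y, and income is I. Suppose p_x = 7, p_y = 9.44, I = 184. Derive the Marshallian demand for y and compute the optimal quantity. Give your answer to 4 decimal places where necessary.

MU_x ∝ 3·x^(-4/3), MU_y ∝ y^(-4/3), so MRS = 3·(y/x)^(4/3) = p_x/p_y.
Hence y/x = ((1/3)·p_x/p_y)^(1/(4/3)), i.e. raised to the 0.75 power.
With the ratio pinned down, the budget gives x* = I/(p_x + p_y·(y/x)) and y* = (y/x)·x*.
Numerically y/x = 0.350553, so x* = 184/(7 + 9.44·0.350553) = 17.8481 and y* = 0.350553·17.8481 = 6.2567.

y* = 6.2567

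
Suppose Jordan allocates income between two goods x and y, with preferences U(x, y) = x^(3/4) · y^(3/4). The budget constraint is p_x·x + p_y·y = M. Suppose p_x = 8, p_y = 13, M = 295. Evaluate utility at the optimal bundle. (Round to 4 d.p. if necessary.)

V = 55.0064

Demand: x*(p_x,p_y,M) = 0.5·M/p_x and y* = 0.5·M/p_y.
At p_x=8, p_y=13, M=295: x* = 0.5·295/8 = 18.4375, y* = 11.3462.
Utility at the optimum: U(18.4375, 11.3462) = 55.0064.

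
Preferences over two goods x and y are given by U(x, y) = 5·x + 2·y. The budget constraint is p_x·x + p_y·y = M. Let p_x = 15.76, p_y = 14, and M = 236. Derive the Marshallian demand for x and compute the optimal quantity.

x* = 14.9746

Linear utility — the consumer picks whichever good has higher MU/price: 5/15.76 = 0.3173 vs 2/14 = 0.1429.
x gives more utility per dollar, so spend all income on x: x* = M/p_x, y* = 0.
Numerically: x* = 14.9746, y* = 0.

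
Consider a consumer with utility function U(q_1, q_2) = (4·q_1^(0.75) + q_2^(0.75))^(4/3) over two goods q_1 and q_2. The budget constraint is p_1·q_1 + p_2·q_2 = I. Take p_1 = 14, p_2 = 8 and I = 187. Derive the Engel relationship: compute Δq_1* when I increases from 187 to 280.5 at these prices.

MU_q_1 ∝ 4·q_1^(-0.25), MU_q_2 ∝ q_2^(-0.25), so MRS = 4·(q_2/q_1)^(0.25) = p_1/p_2.
Hence q_2/q_1 = ((1/4)·p_1/p_2)^(1/(0.25)), i.e. raised to the 4 power.
With the ratio pinned down, the budget gives q_1* = I/(p_1 + p_2·(q_2/q_1)) and q_2* = (q_2/q_1)·q_1*.
Numerically q_2/q_1 = 0.036636, so q_1* = 187/(14 + 8·0.036636) = 13.0832.
At I' = 280.5: q_1* = 19.6249. Change: 19.6249 − 13.0832 = 6.5416.

Δq_1* = 6.5416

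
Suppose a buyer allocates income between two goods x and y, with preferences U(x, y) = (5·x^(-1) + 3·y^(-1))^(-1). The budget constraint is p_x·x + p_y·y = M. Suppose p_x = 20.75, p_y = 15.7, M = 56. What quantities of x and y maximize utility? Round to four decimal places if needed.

x* = 1.6124, y* = 1.4358

Numerically y/x = 0.890502, so x* = 56/(20.75 + 15.7·0.890502) = 1.6124 and y* = 0.890502·1.6124 = 1.4358.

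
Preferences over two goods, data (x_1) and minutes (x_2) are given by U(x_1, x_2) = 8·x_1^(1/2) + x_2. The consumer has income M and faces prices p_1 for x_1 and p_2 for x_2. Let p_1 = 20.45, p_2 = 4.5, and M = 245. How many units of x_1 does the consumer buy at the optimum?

MU_x_1 = 4/√x_1, MU_x_2 = 1. Tangency: 4/√x_1 = p_1/p_2.
Solve: √x_1 = 4·p_2/p_1, so x_1*(p_1,p_2) = (4·p_2/p_1)², and x_2* = (M − p_1·x_1*)/p_2.
Plugging in: x_1* = (4·4.5/20.45)² = 0.7747.

x_1* = 0.7747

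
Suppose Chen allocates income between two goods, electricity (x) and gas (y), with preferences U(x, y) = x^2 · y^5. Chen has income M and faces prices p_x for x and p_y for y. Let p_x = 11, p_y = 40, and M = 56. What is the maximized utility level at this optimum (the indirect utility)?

The MRS is (2/5)·y/x. Set MRS = p_x/p_y.
Rearranging, p_y·y = (5/2)·p_x·x. Substituting into the budget gives p_x·x·(1 + (5/2)) = M.
Demand: x*(p_x,p_y,M) = 2/7·M/p_x and y* = 5/7·M/p_y.
At p_x=11, p_y=40, M=56: x* = 2/7·56/11 = 1.4545, y* = 1.
Utility at the optimum: U(1.4545, 1) = 2.1157.

V = 2.1157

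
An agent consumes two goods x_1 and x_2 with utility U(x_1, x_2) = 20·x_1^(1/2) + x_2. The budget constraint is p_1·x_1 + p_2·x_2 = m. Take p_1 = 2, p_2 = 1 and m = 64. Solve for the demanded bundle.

Utility is quasi-linear in x_2; the FOC for x_1 is 10/√x_1 = p_1/p_2.
Solve: √x_1 = 10·p_2/p_1, so x_1*(p_1,p_2) = (10·p_2/p_1)², and x_2* = (m − p_1·x_1*)/p_2.
Plugging in: x_1* = (10·1/2)² = 25, x_2* = 14.

x_1* = 25, x_2* = 14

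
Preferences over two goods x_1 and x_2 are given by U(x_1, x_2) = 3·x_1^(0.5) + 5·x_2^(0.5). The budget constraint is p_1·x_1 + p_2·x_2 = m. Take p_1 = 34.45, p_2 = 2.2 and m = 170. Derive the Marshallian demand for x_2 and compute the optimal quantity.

x_2* = 75.5362

MU_x_1 ∝ 3·x_1^(-0.5), MU_x_2 ∝ 5·x_2^(-0.5), so MRS = (3/5)·(x_2/x_1)^(0.5) = p_1/p_2.
Solve for the ratio: x_2/x_1 = [(5/3)·p_1/p_2]^(2).
Substitute x_2 = (x_2/x_1)·x_1 into the budget: x_1* = m/(p_1 + p_2·(x_2/x_1)).
Numerically x_2/x_1 = 681.130911, so x_1* = 170/(34.45 + 2.2·681.130911) = 0.1109 and x_2* = 681.130911·0.1109 = 75.5362.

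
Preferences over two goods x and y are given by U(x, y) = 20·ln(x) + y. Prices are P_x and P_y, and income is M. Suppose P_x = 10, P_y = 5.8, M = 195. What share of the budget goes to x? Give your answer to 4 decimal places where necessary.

Set MRS = P_x/P_y: (20/x)/1 = P_x/P_y.
So x*(P_x,P_y) = 20·P_y/P_x, independent of income; and y* = (M − 20·P_y)/P_y.
At the given prices: x* = 20·5.8/10 = 11.6, and y* = 13.6207.
Expenditure on x: 10·11.6 = 116; share = 0.5949.

share on x = 0.5949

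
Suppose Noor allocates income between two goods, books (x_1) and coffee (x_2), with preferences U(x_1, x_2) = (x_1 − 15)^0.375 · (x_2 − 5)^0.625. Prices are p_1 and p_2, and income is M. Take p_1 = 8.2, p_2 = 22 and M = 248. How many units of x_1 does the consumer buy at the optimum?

Let x_1' = x_1−15, x_2' = x_2−5. MRS = (3/5)·x_2'/x_1' = p_1/p_2.
After buying the subsistence bundle (15, 5), a share 0.375 of the remaining income goes to x_1: x_1* = 15 + 0.375·(M − 15p_1 − 5p_2)/p_1.
Discretionary income = 248 − 15·8.2 − 5·22 = 15; x_1* = 15 + 0.375·15/8.2 = 15.686.

x_1* = 15.686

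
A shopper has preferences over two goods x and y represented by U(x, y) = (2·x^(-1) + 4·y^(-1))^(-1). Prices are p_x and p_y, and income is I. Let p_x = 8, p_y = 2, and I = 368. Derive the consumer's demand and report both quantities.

x* = 26.9462, y* = 76.2153

From the CES first-order condition, (1/2)·(y/x)^(2) = p_x/p_y.
Solve for the ratio: y/x = [2·p_x/p_y]^(0.5).
Substitute y = (y/x)·x into the budget: x* = I/(p_x + p_y·(y/x)).
Numerically y/x = 2.828427, so x* = 368/(8 + 2·2.828427) = 26.9462 and y* = 2.828427·26.9462 = 76.2153.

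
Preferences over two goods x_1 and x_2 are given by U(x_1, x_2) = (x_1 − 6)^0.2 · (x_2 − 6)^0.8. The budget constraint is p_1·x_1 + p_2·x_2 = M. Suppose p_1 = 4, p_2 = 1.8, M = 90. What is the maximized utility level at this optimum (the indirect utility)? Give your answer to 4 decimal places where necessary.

This is Cobb-Douglas in (x_1−6, x_2−6): tangency gives 0.2·p_2·(x_2−6) = 0.8·p_1·(x_1−6).
Substituting into the budget: x_1* = 6 + 0.2·(M − 6·p_1 − 6·p_2)/p_1, and x_2* = 6 + 0.8·(…)/p_2.
Discretionary income = 90 − 6·4 − 6·1.8 = 55.2; x_1* = 6 + 0.2·55.2/4 = 8.76; x_2* = 6 + 0.8·55.2/1.8 = 30.5333.
Utility at the optimum: U(8.76, 30.5333) = 15.8485.

V = 15.8485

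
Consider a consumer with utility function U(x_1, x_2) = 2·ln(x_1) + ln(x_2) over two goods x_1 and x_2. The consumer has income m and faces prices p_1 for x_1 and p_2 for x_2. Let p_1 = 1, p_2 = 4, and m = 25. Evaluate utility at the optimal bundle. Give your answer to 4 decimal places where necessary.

V = 6.3608

Tangency: MRS = 2·x_2/x_1 = p_1/p_2.
So 2·p_2·x_2 = p_1·x_1; combined with the budget, a share 2/3 of income goes to x_1.
Demand: x_1*(p_1,p_2,m) = 2/3·m/p_1 and x_2* = 1/3·m/p_2.
At p_1=1, p_2=4, m=25: x_1* = 2/3·25/1 = 16.6667, x_2* = 2.0833.
Utility at the optimum: U(16.6667, 2.0833) = 6.3608.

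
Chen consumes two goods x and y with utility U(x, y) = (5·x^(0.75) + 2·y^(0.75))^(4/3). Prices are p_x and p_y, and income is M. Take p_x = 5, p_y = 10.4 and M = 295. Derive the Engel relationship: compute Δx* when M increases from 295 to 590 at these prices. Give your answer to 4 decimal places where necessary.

Δx* = 58.8326

MU_x ∝ 5·x^(-0.25), MU_y ∝ 2·y^(-0.25), so MRS = (5/2)·(y/x)^(0.25) = p_x/p_y.
Hence y/x = ((2/5)·p_x/p_y)^(1/(0.25)), i.e. raised to the 4 power.
Substitute y = (y/x)·x into the budget: x* = M/(p_x + p_y·(y/x)).
Numerically y/x = 0.001368, so x* = 295/(5 + 10.4·0.001368) = 58.8326.
At M' = 590: x* = 117.6653. Change: 117.6653 − 58.8326 = 58.8326.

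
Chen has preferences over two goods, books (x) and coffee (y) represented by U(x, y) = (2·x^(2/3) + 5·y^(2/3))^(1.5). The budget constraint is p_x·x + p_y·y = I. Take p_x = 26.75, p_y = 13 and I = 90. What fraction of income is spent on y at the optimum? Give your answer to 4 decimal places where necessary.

share on y = 0.9851

MRS = MU_x/MU_y = (2/5)·(y/x)^(1/3). Set equal to p_x/p_y.
Solve for the ratio: y/x = [(5/2)·p_x/p_y]^(3).
With the ratio pinned down, the budget gives x* = I/(p_x + p_y·(y/x)) and y* = (y/x)·x*.
Numerically y/x = 136.132346, so x* = 90/(26.75 + 13·136.132346) = 0.0501 and y* = 136.132346·0.0501 = 6.82.
Expenditure on y: 13·6.82 = 88.6599; share = 0.9851.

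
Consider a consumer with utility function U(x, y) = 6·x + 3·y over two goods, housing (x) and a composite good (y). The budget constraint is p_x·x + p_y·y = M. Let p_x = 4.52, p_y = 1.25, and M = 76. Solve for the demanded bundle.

x* = 0, y* = 60.8

Linear utility — the consumer picks whichever good has higher MU/price: 6/4.52 = 1.3274 vs 3/1.25 = 2.4.
y gives more utility per dollar, so spend all income on y: y* = M/p_y, x* = 0.
Numerically: x* = 0, y* = 60.8.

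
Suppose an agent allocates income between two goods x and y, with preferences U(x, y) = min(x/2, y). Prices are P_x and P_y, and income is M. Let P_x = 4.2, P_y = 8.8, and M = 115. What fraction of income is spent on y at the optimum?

share on y = 0.5116

Leontief preferences: the optimum is at the kink where x/2 = y/1, i.e. y = (1/2)·x.
Budget: P_x·x + P_y·(1/2)·x = M, so (2·P_x + P_y)·x = 2·M.
Demand: x*(P_x,P_y,M) = 2·M/(2·P_x + P_y), y* = M/(2·P_x + P_y).
Here 2·4.2 + 8.8 = 17.2, giving x* = 13.3721 and y* = 6.686.
Expenditure on y: 8.8·6.686 = 58.8372; share = 0.5116.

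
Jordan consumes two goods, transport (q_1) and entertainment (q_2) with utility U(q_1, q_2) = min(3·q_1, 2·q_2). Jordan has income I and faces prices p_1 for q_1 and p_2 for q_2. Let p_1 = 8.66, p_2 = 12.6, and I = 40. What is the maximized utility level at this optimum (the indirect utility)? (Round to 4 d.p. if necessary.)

V = 4.3541

With perfect complements, no substitution: consume in ratio q_1:q_2 = 2:3.
Budget: p_1·q_1 + p_2·(3/2)·q_1 = I, so (2·p_1 + 3·p_2)·q_1 = 2·I.
Demand: q_1*(p_1,p_2,I) = 2·I/(2·p_1 + 3·p_2), q_2* = 3·I/(2·p_1 + 3·p_2).
Here 2·8.66 + 3·12.6 = 55.12, giving q_1* = 1.4514 and q_2* = 2.1771.
Utility at the optimum: U(1.4514, 2.1771) = 4.3541.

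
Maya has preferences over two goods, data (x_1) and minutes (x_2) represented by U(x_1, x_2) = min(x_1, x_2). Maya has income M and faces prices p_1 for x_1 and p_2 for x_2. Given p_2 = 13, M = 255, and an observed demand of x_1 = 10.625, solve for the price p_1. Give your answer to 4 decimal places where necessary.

p_1 = 11

With perfect complements, no substitution: consume in ratio x_1:x_2 = 1:1.
Budget: p_1·x_1 + p_2·x_1 = M, so (p_1 + p_2)·x_1 = M.
Demand: x_1*(p_1,p_2,M) = M/(p_1 + p_2), x_2* = M/(p_1 + p_2).
Set x_1* = 10.625 in the demand function and solve for p_1: p_1 = 11.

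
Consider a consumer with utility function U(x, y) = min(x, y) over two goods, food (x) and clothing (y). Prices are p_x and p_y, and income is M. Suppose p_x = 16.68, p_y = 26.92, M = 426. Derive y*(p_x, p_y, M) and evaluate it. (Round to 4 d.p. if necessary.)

Demand: x*(p_x,p_y,M) = M/(p_x + p_y), y* = M/(p_x + p_y).
Here 16.68 + 26.92 = 43.6, giving y* = 9.7706.

y* = 9.7706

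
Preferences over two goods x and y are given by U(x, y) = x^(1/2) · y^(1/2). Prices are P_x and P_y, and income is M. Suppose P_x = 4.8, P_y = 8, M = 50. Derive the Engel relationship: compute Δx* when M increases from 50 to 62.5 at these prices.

The MRS is y/x. Set MRS = P_x/P_y.
So 0.5·P_y·y = 0.5·P_x·x; combined with the budget, a share 0.5 of income goes to x.
Demand: x*(P_x,P_y,M) = 0.5·M/P_x and y* = 0.5·M/P_y.
At P_x=4.8, P_y=8, M=50: x* = 0.5·50/4.8 = 5.2083.
At M' = 62.5: x* = 6.5104. Change: 6.5104 − 5.2083 = 1.3021.

Δx* = 1.3021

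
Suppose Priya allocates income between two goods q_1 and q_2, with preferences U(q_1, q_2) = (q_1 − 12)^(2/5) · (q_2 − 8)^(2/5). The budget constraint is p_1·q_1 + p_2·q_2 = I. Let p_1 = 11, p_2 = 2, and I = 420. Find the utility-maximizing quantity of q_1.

MRS = (q_2−8)/(q_1−12). Tangency with p_1/p_2 gives q_2−8 = (p_1/p_2)·(q_1−12).
Substituting into the budget: q_1* = 12 + 0.5·(I − 12·p_1 − 8·p_2)/p_1, and q_2* = 8 + 0.5·(…)/p_2.
Discretionary income = 420 − 12·11 − 8·2 = 272; q_1* = 12 + 0.5·272/11 = 24.3636.

q_1* = 24.3636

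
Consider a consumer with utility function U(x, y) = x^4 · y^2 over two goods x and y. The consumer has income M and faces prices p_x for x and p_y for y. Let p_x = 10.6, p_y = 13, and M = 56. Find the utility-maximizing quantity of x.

x* = 3.522

The MRS is 2·y/x. Set MRS = p_x/p_y.
Rearranging, p_y·y = (1/2)·p_x·x. Substituting into the budget gives p_x·x·(1 + (1/2)) = M.
Demand: x*(p_x,p_y,M) = 2/3·M/p_x and y* = 1/3·M/p_y.
At p_x=10.6, p_y=13, M=56: x* = 2/3·56/10.6 = 3.522.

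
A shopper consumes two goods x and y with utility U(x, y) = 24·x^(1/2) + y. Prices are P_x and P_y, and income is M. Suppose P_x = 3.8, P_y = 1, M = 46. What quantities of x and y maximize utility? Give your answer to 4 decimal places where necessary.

MU_x = 12/√x, MU_y = 1. Tangency: 12/√x = P_x/P_y.
Thus x* = (12·P_y/P_x)² — independent of M — with the rest of income spent on y.
Plugging in: x* = (12·1/3.8)² = 9.9723, y* = 8.1053.

x* = 9.9723, y* = 8.1053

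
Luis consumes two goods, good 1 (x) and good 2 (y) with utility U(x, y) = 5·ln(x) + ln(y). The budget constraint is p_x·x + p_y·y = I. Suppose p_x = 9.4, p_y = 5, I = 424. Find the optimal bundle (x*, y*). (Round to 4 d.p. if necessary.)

x* = 37.5887, y* = 14.1333

The MRS is 5·y/x. Set MRS = p_x/p_y.
So 5·p_y·y = p_x·x; combined with the budget, a share 5/6 of income goes to x.
Demand: x*(p_x,p_y,I) = 5/6·I/p_x and y* = 1/6·I/p_y.
At p_x=9.4, p_y=5, I=424: x* = 5/6·424/9.4 = 37.5887, y* = 14.1333.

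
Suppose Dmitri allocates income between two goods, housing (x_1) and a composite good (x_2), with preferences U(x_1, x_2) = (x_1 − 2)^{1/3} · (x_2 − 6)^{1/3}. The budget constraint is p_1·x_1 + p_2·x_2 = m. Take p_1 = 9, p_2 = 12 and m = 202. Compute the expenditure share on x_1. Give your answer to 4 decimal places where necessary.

share on x_1 = 0.3663

MRS = (x_2−6)/(x_1−2). Tangency with p_1/p_2 gives x_2−6 = (p_1/p_2)·(x_1−2).
Substituting into the budget: x_1* = 2 + 0.5·(m − 2·p_1 − 6·p_2)/p_1, and x_2* = 6 + 0.5·(…)/p_2.
Discretionary income = 202 − 2·9 − 6·12 = 112; x_1* = 2 + 0.5·112/9 = 8.2222; x_2* = 6 + 0.5·112/12 = 10.6667.
Expenditure on x_1: 9·8.2222 = 74; share = 0.3663.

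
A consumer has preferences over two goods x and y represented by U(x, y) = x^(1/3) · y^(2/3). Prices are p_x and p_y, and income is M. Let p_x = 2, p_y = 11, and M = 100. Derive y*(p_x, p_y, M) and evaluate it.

y* = 6.0606

Tangency: MRS = (1/2)·y/x = p_x/p_y.
Rearranging, p_y·y = 2·p_x·x. Substituting into the budget gives p_x·x·(1 + 2) = M.
Demand: x*(p_x,p_y,M) = 1/3·M/p_x and y* = 2/3·M/p_y.
At p_x=2, p_y=11, M=100: y* = 2/3·100/11 = 6.0606.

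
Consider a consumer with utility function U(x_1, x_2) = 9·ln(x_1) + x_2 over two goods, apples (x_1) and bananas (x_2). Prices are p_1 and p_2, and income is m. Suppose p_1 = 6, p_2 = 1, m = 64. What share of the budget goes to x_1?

share on x_1 = 0.1406

So x_1*(p_1,p_2) = 9·p_2/p_1, independent of income; and x_2* = (m − 9·p_2)/p_2.
At the given prices: x_1* = 9·1/6 = 1.5, and x_2* = 55.
Expenditure on x_1: 6·1.5 = 9; share = 0.1406.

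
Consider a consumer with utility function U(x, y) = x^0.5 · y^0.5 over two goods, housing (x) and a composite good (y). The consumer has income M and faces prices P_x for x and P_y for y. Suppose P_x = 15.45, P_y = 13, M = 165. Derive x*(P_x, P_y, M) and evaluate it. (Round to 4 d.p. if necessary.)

Demand: x*(P_x,P_y,M) = 0.5·M/P_x and y* = 0.5·M/P_y.
At P_x=15.45, P_y=13, M=165: x* = 0.5·165/15.45 = 5.3398.

x* = 5.3398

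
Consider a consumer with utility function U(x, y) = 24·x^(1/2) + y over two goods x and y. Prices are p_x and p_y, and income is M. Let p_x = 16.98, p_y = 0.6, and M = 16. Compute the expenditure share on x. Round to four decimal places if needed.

share on x = 0.1908

Utility is quasi-linear in y; the FOC for x is 12/√x = p_x/p_y.
Thus x* = (12·p_y/p_x)² — independent of M — with the rest of income spent on y.
Plugging in: x* = (12·0.6/16.98)² = 0.1798, y* = 21.5783.
Expenditure on x: 16.98·0.1798 = 3.053; share = 0.1908.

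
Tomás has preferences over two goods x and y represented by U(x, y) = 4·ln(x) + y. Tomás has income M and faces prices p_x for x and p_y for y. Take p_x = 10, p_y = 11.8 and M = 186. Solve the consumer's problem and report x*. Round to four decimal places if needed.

x* = 4.72

Set MRS = p_x/p_y: (4/x)/1 = p_x/p_y.
So x*(p_x,p_y) = 4·p_y/p_x, independent of income; and y* = (M − 4·p_y)/p_y.
At the given prices: x* = 4·11.8/10 = 4.72.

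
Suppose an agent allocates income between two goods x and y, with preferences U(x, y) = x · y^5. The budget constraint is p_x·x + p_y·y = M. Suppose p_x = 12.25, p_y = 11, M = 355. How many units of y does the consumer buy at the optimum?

y* = 26.8939

Demand: x*(p_x,p_y,M) = 1/6·M/p_x and y* = 5/6·M/p_y.
At p_x=12.25, p_y=11, M=355: y* = 5/6·355/11 = 26.8939.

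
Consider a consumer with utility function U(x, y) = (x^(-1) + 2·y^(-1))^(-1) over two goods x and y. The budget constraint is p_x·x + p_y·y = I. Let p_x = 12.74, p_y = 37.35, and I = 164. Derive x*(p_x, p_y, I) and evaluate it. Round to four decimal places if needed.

x* = 3.7624

MU_x ∝ x^(-2), MU_y ∝ 2·y^(-2), so MRS = (1/2)·(y/x)^(2) = p_x/p_y.
Solve for the ratio: y/x = [2·p_x/p_y]^(0.5).
With the ratio pinned down, the budget gives x* = I/(p_x + p_y·(y/x)) and y* = (y/x)·x*.
Numerically y/x = 0.825951, so x* = 164/(12.74 + 37.35·0.825951) = 3.7624.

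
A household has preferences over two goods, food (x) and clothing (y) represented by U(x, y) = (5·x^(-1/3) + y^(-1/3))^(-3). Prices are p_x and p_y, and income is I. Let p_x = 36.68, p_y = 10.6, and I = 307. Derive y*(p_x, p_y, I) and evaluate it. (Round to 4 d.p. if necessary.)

MRS = MU_x/MU_y = 5·(y/x)^(4/3). Set equal to p_x/p_y.
Solve for the ratio: y/x = [(1/5)·p_x/p_y]^(0.75).
Substitute y = (y/x)·x into the budget: x* = I/(p_x + p_y·(y/x)).
Numerically y/x = 0.758779, so x* = 307/(36.68 + 10.6·0.758779) = 6.8645 and y* = 0.758779·6.8645 = 5.2086.

y* = 5.2086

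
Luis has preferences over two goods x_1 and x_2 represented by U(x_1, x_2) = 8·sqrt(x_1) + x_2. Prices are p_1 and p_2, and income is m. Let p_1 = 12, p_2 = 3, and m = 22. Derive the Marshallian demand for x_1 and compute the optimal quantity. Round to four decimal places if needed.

Plugging in: x_1* = (4·3/12)² = 1.

x_1* = 1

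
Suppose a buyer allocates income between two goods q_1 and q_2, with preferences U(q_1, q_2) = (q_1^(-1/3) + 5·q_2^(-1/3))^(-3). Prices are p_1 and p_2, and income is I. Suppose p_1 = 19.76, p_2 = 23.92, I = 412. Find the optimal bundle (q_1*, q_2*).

MRS = MU_q_1/MU_q_2 = (1/5)·(q_2/q_1)^(4/3). Set equal to p_1/p_2.
Solve for the ratio: q_2/q_1 = [5·p_1/p_2]^(0.75).
Substitute q_2 = (q_2/q_1)·q_1 into the budget: q_1* = I/(p_1 + p_2·(q_2/q_1)).
Numerically q_2/q_1 = 2.897322, so q_1* = 412/(19.76 + 23.92·2.897322) = 4.6259 and q_2* = 2.897322·4.6259 = 13.4027.

q_1* = 4.6259, q_2* = 13.4027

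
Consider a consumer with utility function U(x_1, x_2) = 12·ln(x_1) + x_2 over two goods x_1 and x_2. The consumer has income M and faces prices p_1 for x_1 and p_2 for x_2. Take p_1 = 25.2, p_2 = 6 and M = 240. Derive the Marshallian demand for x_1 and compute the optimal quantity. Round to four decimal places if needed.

x_1* = 2.8571

MU_x_1 = 12/x_1, MU_x_2 = 1. Tangency: 12/x_1 = p_1/p_2.
So x_1*(p_1,p_2) = 12·p_2/p_1, independent of income; and x_2* = (M − 12·p_2)/p_2.
At the given prices: x_1* = 12·6/25.2 = 2.8571.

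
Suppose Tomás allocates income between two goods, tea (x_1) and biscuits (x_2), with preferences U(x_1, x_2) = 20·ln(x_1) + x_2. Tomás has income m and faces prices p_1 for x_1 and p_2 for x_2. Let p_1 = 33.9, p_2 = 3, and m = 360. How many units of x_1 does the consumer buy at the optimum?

Set MRS = p_1/p_2: (20/x_1)/1 = p_1/p_2.
So x_1*(p_1,p_2) = 20·p_2/p_1, independent of income; and x_2* = (m − 20·p_2)/p_2.
At the given prices: x_1* = 20·3/33.9 = 1.7699.

x_1* = 1.7699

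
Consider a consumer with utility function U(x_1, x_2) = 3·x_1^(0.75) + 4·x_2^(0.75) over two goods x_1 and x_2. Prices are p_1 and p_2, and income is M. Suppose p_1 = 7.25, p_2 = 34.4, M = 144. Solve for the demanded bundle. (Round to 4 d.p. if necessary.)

x_1* = 19.2913, x_2* = 0.1203

From the CES first-order condition, (3/4)·(x_2/x_1)^(0.25) = p_1/p_2.
Hence x_2/x_1 = ((4/3)·p_1/p_2)^(1/(0.25)), i.e. raised to the 4 power.
With the ratio pinned down, the budget gives x_1* = M/(p_1 + p_2·(x_2/x_1)) and x_2* = (x_2/x_1)·x_1*.
Numerically x_2/x_1 = 0.006236, so x_1* = 144/(7.25 + 34.4·0.006236) = 19.2913 and x_2* = 0.006236·19.2913 = 0.1203.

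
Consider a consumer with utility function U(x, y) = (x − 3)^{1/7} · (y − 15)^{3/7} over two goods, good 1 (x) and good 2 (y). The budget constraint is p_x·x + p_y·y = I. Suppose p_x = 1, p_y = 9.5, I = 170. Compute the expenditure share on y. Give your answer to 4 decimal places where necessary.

Discretionary income = 170 − 3·1 − 15·9.5 = 24.5; x* = 3 + 0.25·24.5/1 = 9.125; y* = 15 + 0.75·24.5/9.5 = 16.9342.
Expenditure on y: 9.5·16.9342 = 160.875; share = 0.9463.

share on y = 0.9463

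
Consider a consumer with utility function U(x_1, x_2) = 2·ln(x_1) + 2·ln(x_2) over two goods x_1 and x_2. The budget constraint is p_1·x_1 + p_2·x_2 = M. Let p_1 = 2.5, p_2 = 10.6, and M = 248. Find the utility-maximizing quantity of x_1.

x_1* = 49.6

MU_x_1/MU_x_2 = (2·x_2)/(2·x_1); tangency sets this equal to p_1/p_2.
So 2·p_2·x_2 = 2·p_1·x_1; combined with the budget, a share 0.5 of income goes to x_1.
Demand: x_1*(p_1,p_2,M) = 0.5·M/p_1 and x_2* = 0.5·M/p_2.
At p_1=2.5, p_2=10.6, M=248: x_1* = 0.5·248/2.5 = 49.6.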